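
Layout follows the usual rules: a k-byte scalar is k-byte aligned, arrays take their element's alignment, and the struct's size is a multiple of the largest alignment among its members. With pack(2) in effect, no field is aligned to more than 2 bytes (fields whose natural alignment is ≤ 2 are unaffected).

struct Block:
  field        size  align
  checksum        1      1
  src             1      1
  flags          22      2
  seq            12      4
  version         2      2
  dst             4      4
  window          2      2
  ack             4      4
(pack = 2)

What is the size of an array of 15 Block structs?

720

@0: checksum [1B, align 1] → 1
@1: src [1B, align 1] → 2
@2: flags [22B, align 2] → 24
@24: seq [12B, align 2] → 36
@36: version [2B, align 2] → 38
@38: dst [4B, align 2] → 42
@42: window [2B, align 2] → 44
@44: ack [4B, align 2] → 48
size 48, align 2
array of 15: 15 × 48 = 720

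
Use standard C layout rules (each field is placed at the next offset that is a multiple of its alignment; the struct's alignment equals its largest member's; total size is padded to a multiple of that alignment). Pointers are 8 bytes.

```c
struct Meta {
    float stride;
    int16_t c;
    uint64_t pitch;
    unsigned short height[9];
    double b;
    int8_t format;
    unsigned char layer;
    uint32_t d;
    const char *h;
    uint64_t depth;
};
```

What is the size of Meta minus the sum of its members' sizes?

@0: stride [4B, align 4] → 4
@4: c [2B, align 2] → 6
+2 pad (align 8)
@8: pitch [8B, align 8] → 16
@16: height [18B, align 2] → 34
+6 pad (align 8)
@40: b [8B, align 8] → 48
@48: format [1B, align 1] → 49
@49: layer [1B, align 1] → 50
+2 pad (align 4)
@52: d [4B, align 4] → 56
@56: h [8B, align 8] → 64
@64: depth [8B, align 8] → 72
size 72, align 8
data bytes 62, size 72 → padding 10

10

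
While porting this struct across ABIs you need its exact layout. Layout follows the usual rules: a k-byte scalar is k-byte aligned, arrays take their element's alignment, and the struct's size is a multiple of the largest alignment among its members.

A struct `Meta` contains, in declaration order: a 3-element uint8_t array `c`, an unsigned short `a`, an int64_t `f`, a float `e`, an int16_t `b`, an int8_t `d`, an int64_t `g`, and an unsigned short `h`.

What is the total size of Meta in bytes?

40 bytes

c at 0 (size 3, align 1) → ends 3
pad 1 to align 2 for a
a at 4 (size 2, align 2) → ends 6
pad 2 to align 8 for f
f at 8 (size 8, align 8) → ends 16
e at 16 (size 4, align 4) → ends 20
b at 20 (size 2, align 2) → ends 22
d at 22 (size 1, align 1) → ends 23
pad 1 to align 8 for g
g at 24 (size 8, align 8) → ends 32
h at 32 (size 2, align 2) → ends 34
tail pad 6 to reach multiple of 8
total 40 bytes, alignment 8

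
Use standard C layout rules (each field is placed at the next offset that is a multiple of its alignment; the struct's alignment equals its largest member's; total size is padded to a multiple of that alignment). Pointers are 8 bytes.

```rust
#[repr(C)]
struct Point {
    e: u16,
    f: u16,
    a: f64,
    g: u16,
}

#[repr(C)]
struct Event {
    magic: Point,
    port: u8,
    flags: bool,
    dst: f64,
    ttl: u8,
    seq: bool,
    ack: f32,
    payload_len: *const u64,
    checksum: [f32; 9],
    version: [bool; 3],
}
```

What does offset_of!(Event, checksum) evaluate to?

Point: e at 0 (size 2, align 2) → ends 2; f at 2 (size 2, align 2) → ends 4; pad 4 to align 8 for a; a at 8 (size 8, align 8) → ends 16; g at 16 (size 2, align 2) → ends 18; tail pad 6 to reach multiple of 8; total 24 bytes, alignment 8
magic at 0 (size 24, align 8) → ends 24
port at 24 (size 1, align 1) → ends 25
flags at 25 (size 1, align 1) → ends 26
pad 6 to align 8 for dst
dst at 32 (size 8, align 8) → ends 40
ttl at 40 (size 1, align 1) → ends 41
seq at 41 (size 1, align 1) → ends 42
pad 2 to align 4 for ack
ack at 44 (size 4, align 4) → ends 48
payload_len at 48 (size 8, align 8) → ends 56
checksum at 56 (size 36, align 4) → ends 92

56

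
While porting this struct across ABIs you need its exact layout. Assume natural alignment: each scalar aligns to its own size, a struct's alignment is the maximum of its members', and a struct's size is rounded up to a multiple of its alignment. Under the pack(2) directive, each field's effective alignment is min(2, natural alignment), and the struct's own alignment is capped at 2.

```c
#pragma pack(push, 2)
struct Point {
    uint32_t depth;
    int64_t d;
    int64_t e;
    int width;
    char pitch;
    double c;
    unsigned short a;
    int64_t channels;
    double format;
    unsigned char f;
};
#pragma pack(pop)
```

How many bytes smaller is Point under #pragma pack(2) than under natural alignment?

natural layout:
  @0: depth [4B, align 4] → 4
  +4 pad (align 8)
  @8: d [8B, align 8] → 16
  @16: e [8B, align 8] → 24
  @24: width [4B, align 4] → 28
  @28: pitch [1B, align 1] → 29
  +3 pad (align 8)
  @32: c [8B, align 8] → 40
  @40: a [2B, align 2] → 42
  +6 pad (align 8)
  @48: channels [8B, align 8] → 56
  @56: format [8B, align 8] → 64
  @64: f [1B, align 1] → 65
  +7 tail pad (align 8)
  size 72, align 8
packed(2) layout:
  @0: depth [4B, align 2] → 4
  @4: d [8B, align 2] → 12
  @12: e [8B, align 2] → 20
  @20: width [4B, align 2] → 24
  @24: pitch [1B, align 1] → 25
  +1 pad (align 2)
  @26: c [8B, align 2] → 34
  @34: a [2B, align 2] → 36
  @36: channels [8B, align 2] → 44
  @44: format [8B, align 2] → 52
  @52: f [1B, align 1] → 53
  +1 tail pad (align 2)
  size 54, align 2
72 − 54 = 18

18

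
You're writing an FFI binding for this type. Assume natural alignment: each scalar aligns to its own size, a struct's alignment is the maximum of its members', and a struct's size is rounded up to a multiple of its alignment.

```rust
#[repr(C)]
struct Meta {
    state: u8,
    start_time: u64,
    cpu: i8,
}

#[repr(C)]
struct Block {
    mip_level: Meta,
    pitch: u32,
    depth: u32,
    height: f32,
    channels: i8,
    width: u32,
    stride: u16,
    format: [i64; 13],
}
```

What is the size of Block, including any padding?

Meta: @0: state [1B, align 1] → 1; +7 pad (align 8); @8: start_time [8B, align 8] → 16; @16: cpu [1B, align 1] → 17; +7 tail pad (align 8); size 24, align 8
@0: mip_level [24B, align 8] → 24
@24: pitch [4B, align 4] → 28
@28: depth [4B, align 4] → 32
@32: height [4B, align 4] → 36
@36: channels [1B, align 1] → 37
+3 pad (align 4)
@40: width [4B, align 4] → 44
@44: stride [2B, align 2] → 46
+2 pad (align 8)
@48: format [104B, align 8] → 152
size 152, align 8

152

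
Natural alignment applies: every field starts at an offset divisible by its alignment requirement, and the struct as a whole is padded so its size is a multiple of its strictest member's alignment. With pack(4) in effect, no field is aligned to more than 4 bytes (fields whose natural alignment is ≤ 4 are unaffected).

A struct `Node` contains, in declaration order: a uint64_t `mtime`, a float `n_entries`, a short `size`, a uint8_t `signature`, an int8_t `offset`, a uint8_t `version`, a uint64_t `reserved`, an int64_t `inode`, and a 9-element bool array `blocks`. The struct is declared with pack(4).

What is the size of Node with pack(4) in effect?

@0: mtime [8B, align 4] → 8
@8: n_entries [4B, align 4] → 12
@12: size [2B, align 2] → 14
@14: signature [1B, align 1] → 15
@15: offset [1B, align 1] → 16
@16: version [1B, align 1] → 17
+3 pad (align 4)
@20: reserved [8B, align 4] → 28
@28: inode [8B, align 4] → 36
@36: blocks [9B, align 1] → 45
+3 tail pad (align 4)
size 48, align 4

48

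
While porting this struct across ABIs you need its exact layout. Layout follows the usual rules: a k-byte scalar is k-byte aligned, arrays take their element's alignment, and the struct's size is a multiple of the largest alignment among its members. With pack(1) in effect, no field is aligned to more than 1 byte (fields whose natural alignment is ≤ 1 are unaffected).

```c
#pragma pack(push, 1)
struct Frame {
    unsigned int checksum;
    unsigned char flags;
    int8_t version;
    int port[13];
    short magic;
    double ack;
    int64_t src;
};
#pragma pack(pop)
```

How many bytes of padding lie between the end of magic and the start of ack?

checksum at 0 (size 4, align 1) → ends 4
flags at 4 (size 1, align 1) → ends 5
version at 5 (size 1, align 1) → ends 6
port at 6 (size 52, align 1) → ends 58
magic at 58 (size 2, align 1) → ends 60
ack at 60 (size 8, align 1) → ends 68

0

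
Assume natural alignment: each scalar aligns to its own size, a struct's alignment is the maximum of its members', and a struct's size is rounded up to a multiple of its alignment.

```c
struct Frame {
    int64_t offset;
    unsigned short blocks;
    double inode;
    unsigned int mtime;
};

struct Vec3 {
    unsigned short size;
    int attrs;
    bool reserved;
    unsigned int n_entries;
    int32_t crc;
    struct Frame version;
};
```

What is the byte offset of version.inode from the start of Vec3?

Frame: @0: offset [8B, align 8] → 8; @8: blocks [2B, align 2] → 10; +6 pad (align 8); @16: inode [8B, align 8] → 24; @24: mtime [4B, align 4] → 28; +4 tail pad (align 8); size 32, align 8
@0: size [2B, align 2] → 2
+2 pad (align 4)
@4: attrs [4B, align 4] → 8
@8: reserved [1B, align 1] → 9
+3 pad (align 4)
@12: n_entries [4B, align 4] → 16
@16: crc [4B, align 4] → 20
+4 pad (align 8)
@24: version [32B, align 8] → 56
within Frame: inode at 16
24 + 16 = 40

40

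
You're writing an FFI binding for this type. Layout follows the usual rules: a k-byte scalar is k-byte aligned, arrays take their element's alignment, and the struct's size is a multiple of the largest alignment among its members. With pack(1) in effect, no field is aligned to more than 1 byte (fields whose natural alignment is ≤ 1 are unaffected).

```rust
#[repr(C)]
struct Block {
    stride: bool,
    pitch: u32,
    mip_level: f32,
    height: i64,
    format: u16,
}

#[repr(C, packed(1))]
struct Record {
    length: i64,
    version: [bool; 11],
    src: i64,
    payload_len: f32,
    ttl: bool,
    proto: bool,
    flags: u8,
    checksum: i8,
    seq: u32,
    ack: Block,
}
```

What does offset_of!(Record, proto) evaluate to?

32

Block: stride at 0 (size 1, align 1) → ends 1; pad 3 to align 4 for pitch; pitch at 4 (size 4, align 4) → ends 8; mip_level at 8 (size 4, align 4) → ends 12; pad 4 to align 8 for height; height at 16 (size 8, align 8) → ends 24; format at 24 (size 2, align 2) → ends 26; tail pad 6 to reach multiple of 8; total 32 bytes, alignment 8
length at 0 (size 8, align 1) → ends 8
version at 8 (size 11, align 1) → ends 19
src at 19 (size 8, align 1) → ends 27
payload_len at 27 (size 4, align 1) → ends 31
ttl at 31 (size 1, align 1) → ends 32
proto at 32 (size 1, align 1) → ends 33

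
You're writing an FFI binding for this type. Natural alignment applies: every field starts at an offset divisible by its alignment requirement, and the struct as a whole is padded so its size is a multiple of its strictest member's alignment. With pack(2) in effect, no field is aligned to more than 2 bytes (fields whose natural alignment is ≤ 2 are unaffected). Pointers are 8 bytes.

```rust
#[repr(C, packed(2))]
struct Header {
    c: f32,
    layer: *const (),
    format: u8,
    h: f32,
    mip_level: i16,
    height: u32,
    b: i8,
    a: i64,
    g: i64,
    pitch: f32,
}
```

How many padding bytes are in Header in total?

c at 0 (size 4, align 2) → ends 4
layer at 4 (size 8, align 2) → ends 12
format at 12 (size 1, align 1) → ends 13
pad 1 to align 2 for h
h at 14 (size 4, align 2) → ends 18
mip_level at 18 (size 2, align 2) → ends 20
height at 20 (size 4, align 2) → ends 24
b at 24 (size 1, align 1) → ends 25
pad 1 to align 2 for a
a at 26 (size 8, align 2) → ends 34
g at 34 (size 8, align 2) → ends 42
pitch at 42 (size 4, align 2) → ends 46
total 46 bytes, alignment 2
data bytes 44, size 46 → padding 2

2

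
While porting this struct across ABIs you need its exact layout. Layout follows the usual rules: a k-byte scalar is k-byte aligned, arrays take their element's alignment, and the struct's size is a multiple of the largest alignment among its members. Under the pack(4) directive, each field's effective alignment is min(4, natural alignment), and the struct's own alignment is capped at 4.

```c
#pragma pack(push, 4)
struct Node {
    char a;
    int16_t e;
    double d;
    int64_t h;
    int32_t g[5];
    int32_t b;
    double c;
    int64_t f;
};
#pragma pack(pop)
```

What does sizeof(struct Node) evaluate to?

60

0..1  a  (1B, 1-aligned)
1..2  -- padding (1B)
2..4  e  (2B, 2-aligned)
4..12  d  (8B, 4-aligned)
12..20  h  (8B, 4-aligned)
20..40  g  (20B, 4-aligned)
40..44  b  (4B, 4-aligned)
44..52  c  (8B, 4-aligned)
52..60  f  (8B, 4-aligned)
sizeof = 60, alignof = 4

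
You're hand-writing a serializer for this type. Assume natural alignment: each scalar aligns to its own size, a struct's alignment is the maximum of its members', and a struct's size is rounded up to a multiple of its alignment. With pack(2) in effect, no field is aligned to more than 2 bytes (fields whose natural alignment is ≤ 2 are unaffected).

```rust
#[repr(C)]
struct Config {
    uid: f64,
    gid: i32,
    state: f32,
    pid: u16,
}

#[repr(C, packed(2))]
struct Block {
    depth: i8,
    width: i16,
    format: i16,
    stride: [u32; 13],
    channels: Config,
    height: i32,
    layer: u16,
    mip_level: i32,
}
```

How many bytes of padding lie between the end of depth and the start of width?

1

Config: uid at 0 (size 8, align 8) → ends 8; gid at 8 (size 4, align 4) → ends 12; state at 12 (size 4, align 4) → ends 16; pid at 16 (size 2, align 2) → ends 18; tail pad 6 to reach multiple of 8; total 24 bytes, alignment 8
depth at 0 (size 1, align 1) → ends 1
pad 1 to align 2 for width
width at 2 (size 2, align 2) → ends 4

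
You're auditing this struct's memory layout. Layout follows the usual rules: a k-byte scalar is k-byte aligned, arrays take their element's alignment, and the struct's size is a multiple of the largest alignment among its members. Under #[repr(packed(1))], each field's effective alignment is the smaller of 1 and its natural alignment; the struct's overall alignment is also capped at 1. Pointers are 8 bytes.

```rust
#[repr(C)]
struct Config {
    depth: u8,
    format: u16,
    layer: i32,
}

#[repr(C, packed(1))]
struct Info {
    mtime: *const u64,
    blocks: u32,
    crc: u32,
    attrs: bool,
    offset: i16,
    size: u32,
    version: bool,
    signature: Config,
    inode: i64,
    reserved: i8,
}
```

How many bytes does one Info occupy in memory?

41

Config: depth at 0 (size 1, align 1) → ends 1; pad 1 to align 2 for format; format at 2 (size 2, align 2) → ends 4; layer at 4 (size 4, align 4) → ends 8; total 8 bytes, alignment 4
mtime at 0 (size 8, align 1) → ends 8
blocks at 8 (size 4, align 1) → ends 12
crc at 12 (size 4, align 1) → ends 16
attrs at 16 (size 1, align 1) → ends 17
offset at 17 (size 2, align 1) → ends 19
size at 19 (size 4, align 1) → ends 23
version at 23 (size 1, align 1) → ends 24
signature at 24 (size 8, align 1) → ends 32
inode at 32 (size 8, align 1) → ends 40
reserved at 40 (size 1, align 1) → ends 41
total 41 bytes, alignment 1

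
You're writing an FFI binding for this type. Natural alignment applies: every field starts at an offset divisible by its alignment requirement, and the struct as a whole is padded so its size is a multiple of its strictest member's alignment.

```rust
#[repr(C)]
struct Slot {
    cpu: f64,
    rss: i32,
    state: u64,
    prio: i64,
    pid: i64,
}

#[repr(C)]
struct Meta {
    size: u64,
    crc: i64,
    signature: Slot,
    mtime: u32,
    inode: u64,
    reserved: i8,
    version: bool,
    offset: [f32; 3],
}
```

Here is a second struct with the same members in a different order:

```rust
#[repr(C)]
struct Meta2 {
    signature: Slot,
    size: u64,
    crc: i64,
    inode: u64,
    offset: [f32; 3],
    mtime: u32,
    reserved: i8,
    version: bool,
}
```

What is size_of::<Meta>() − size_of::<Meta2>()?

0

Slot: cpu at 0 (size 8, align 8) → ends 8; rss at 8 (size 4, align 4) → ends 12; pad 4 to align 8 for state; state at 16 (size 8, align 8) → ends 24; prio at 24 (size 8, align 8) → ends 32; pid at 32 (size 8, align 8) → ends 40; total 40 bytes, alignment 8
size at 0 (size 8, align 8) → ends 8
crc at 8 (size 8, align 8) → ends 16
signature at 16 (size 40, align 8) → ends 56
mtime at 56 (size 4, align 4) → ends 60
pad 4 to align 8 for inode
inode at 64 (size 8, align 8) → ends 72
reserved at 72 (size 1, align 1) → ends 73
version at 73 (size 1, align 1) → ends 74
pad 2 to align 4 for offset
offset at 76 (size 12, align 4) → ends 88
total 88 bytes, alignment 8
— Meta2 —
signature at 0 (size 40, align 8) → ends 40
size at 40 (size 8, align 8) → ends 48
crc at 48 (size 8, align 8) → ends 56
inode at 56 (size 8, align 8) → ends 64
offset at 64 (size 12, align 4) → ends 76
mtime at 76 (size 4, align 4) → ends 80
reserved at 80 (size 1, align 1) → ends 81
version at 81 (size 1, align 1) → ends 82
tail pad 6 to reach multiple of 8
total 88 bytes, alignment 8
88 − 88 = 0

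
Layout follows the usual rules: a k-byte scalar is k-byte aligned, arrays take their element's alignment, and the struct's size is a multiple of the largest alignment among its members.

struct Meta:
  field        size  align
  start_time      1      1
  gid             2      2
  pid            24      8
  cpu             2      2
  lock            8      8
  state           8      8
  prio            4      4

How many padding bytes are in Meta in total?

15

@0: start_time [1B, align 1] → 1
+1 pad (align 2)
@2: gid [2B, align 2] → 4
+4 pad (align 8)
@8: pid [24B, align 8] → 32
@32: cpu [2B, align 2] → 34
+6 pad (align 8)
@40: lock [8B, align 8] → 48
@48: state [8B, align 8] → 56
@56: prio [4B, align 4] → 60
+4 tail pad (align 8)
size 64, align 8
data bytes 49, size 64 → padding 15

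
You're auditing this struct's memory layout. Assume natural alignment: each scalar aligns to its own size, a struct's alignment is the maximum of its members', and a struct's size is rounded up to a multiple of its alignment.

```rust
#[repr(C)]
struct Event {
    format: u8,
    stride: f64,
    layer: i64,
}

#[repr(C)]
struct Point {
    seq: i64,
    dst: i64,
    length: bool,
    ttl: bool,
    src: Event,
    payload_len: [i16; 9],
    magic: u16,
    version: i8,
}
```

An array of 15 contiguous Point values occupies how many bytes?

Event: 0..1  format  (1B, 1-aligned); 1..8  -- padding (7B); 8..16  stride  (8B, 8-aligned); 16..24  layer  (8B, 8-aligned); sizeof = 24, alignof = 8
0..8  seq  (8B, 8-aligned)
8..16  dst  (8B, 8-aligned)
16..17  length  (1B, 1-aligned)
17..18  ttl  (1B, 1-aligned)
18..24  -- padding (6B)
24..48  src  (24B, 8-aligned)
48..66  payload_len  (18B, 2-aligned)
66..68  magic  (2B, 2-aligned)
68..69  version  (1B, 1-aligned)
69..72  -- tail padding (3B)
sizeof = 72, alignof = 8
array of 15: 15 × 72 = 1080

1080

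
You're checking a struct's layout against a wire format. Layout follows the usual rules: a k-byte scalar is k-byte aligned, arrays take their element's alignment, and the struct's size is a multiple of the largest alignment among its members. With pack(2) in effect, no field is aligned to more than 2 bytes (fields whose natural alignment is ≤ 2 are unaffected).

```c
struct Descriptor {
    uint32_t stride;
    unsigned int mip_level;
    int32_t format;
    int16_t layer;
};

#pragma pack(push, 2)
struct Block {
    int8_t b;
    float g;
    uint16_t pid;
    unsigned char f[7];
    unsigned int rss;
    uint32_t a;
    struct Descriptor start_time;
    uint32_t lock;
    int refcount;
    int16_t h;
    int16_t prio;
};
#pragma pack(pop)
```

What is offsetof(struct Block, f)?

Descriptor: stride at 0 (size 4, align 4) → ends 4; mip_level at 4 (size 4, align 4) → ends 8; format at 8 (size 4, align 4) → ends 12; layer at 12 (size 2, align 2) → ends 14; tail pad 2 to reach multiple of 4; total 16 bytes, alignment 4
b at 0 (size 1, align 1) → ends 1
pad 1 to align 2 for g
g at 2 (size 4, align 2) → ends 6
pid at 6 (size 2, align 2) → ends 8
f at 8 (size 7, align 1) → ends 15

8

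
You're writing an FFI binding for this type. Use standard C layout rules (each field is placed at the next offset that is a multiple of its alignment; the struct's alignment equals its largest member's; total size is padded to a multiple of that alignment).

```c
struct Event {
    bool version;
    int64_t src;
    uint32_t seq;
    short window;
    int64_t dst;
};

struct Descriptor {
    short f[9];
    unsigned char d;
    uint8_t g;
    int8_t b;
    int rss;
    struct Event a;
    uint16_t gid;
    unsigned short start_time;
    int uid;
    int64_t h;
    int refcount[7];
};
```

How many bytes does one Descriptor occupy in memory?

112 bytes

Event: version at 0 (size 1, align 1) → ends 1; pad 7 to align 8 for src; src at 8 (size 8, align 8) → ends 16; seq at 16 (size 4, align 4) → ends 20; window at 20 (size 2, align 2) → ends 22; pad 2 to align 8 for dst; dst at 24 (size 8, align 8) → ends 32; total 32 bytes, alignment 8
f at 0 (size 18, align 2) → ends 18
d at 18 (size 1, align 1) → ends 19
g at 19 (size 1, align 1) → ends 20
b at 20 (size 1, align 1) → ends 21
pad 3 to align 4 for rss
rss at 24 (size 4, align 4) → ends 28
pad 4 to align 8 for a
a at 32 (size 32, align 8) → ends 64
gid at 64 (size 2, align 2) → ends 66
start_time at 66 (size 2, align 2) → ends 68
uid at 68 (size 4, align 4) → ends 72
h at 72 (size 8, align 8) → ends 80
refcount at 80 (size 28, align 4) → ends 108
tail pad 4 to reach multiple of 8
total 112 bytes, alignment 8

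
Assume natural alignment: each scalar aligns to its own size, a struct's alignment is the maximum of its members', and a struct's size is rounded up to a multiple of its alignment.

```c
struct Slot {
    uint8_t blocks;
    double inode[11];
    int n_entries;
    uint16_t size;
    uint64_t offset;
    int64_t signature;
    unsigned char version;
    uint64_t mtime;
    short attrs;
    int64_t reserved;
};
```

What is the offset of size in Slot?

blocks at 0 (size 1, align 1) → ends 1
pad 7 to align 8 for inode
inode at 8 (size 88, align 8) → ends 96
n_entries at 96 (size 4, align 4) → ends 100
size at 100 (size 2, align 2) → ends 102

100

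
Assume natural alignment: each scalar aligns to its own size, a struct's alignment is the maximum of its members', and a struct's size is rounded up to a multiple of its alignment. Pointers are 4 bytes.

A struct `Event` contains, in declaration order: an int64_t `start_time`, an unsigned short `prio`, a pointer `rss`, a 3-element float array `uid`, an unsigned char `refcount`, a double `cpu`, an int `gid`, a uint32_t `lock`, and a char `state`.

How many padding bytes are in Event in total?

0..8  start_time  (8B, 8-aligned)
8..10  prio  (2B, 2-aligned)
10..12  -- padding (2B)
12..16  rss  (4B, 4-aligned)
16..28  uid  (12B, 4-aligned)
28..29  refcount  (1B, 1-aligned)
29..32  -- padding (3B)
32..40  cpu  (8B, 8-aligned)
40..44  gid  (4B, 4-aligned)
44..48  lock  (4B, 4-aligned)
48..49  state  (1B, 1-aligned)
49..56  -- tail padding (7B)
sizeof = 56, alignof = 8
data bytes 44, size 56 → padding 12

12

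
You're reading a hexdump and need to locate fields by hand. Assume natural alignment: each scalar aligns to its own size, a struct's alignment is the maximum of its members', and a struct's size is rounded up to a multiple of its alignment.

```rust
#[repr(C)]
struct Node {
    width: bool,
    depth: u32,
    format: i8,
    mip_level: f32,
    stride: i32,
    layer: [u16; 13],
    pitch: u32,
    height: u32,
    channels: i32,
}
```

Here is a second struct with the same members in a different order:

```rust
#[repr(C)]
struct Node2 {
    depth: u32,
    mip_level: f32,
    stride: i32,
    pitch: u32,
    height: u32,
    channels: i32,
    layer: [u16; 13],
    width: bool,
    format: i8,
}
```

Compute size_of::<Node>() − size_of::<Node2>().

8

0..1  width  (1B, 1-aligned)
1..4  -- padding (3B)
4..8  depth  (4B, 4-aligned)
8..9  format  (1B, 1-aligned)
9..12  -- padding (3B)
12..16  mip_level  (4B, 4-aligned)
16..20  stride  (4B, 4-aligned)
20..46  layer  (26B, 2-aligned)
46..48  -- padding (2B)
48..52  pitch  (4B, 4-aligned)
52..56  height  (4B, 4-aligned)
56..60  channels  (4B, 4-aligned)
sizeof = 60, alignof = 4
— Node2 —
0..4  depth  (4B, 4-aligned)
4..8  mip_level  (4B, 4-aligned)
8..12  stride  (4B, 4-aligned)
12..16  pitch  (4B, 4-aligned)
16..20  height  (4B, 4-aligned)
20..24  channels  (4B, 4-aligned)
24..50  layer  (26B, 2-aligned)
50..51  width  (1B, 1-aligned)
51..52  format  (1B, 1-aligned)
sizeof = 52, alignof = 4
60 − 52 = 8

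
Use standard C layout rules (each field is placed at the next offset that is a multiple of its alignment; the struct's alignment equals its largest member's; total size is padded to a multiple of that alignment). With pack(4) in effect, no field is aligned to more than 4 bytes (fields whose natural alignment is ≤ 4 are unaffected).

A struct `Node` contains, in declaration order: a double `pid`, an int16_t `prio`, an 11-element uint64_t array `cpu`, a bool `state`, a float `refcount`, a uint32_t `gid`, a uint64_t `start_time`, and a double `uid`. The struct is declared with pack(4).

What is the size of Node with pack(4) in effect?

128

0..8  pid  (8B, 4-aligned)
8..10  prio  (2B, 2-aligned)
10..12  -- padding (2B)
12..100  cpu  (88B, 4-aligned)
100..101  state  (1B, 1-aligned)
101..104  -- padding (3B)
104..108  refcount  (4B, 4-aligned)
108..112  gid  (4B, 4-aligned)
112..120  start_time  (8B, 4-aligned)
120..128  uid  (8B, 4-aligned)
sizeof = 128, alignof = 4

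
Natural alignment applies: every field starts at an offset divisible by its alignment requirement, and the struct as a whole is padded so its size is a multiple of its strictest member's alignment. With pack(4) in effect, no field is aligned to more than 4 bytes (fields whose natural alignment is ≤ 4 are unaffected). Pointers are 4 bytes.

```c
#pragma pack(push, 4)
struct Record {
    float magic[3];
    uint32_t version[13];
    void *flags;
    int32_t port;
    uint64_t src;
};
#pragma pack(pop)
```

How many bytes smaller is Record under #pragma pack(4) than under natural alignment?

natural layout:
  @0: magic [12B, align 4] → 12
  @12: version [52B, align 4] → 64
  @64: flags [4B, align 4] → 68
  @68: port [4B, align 4] → 72
  @72: src [8B, align 8] → 80
  size 80, align 8
packed(4) layout:
  @0: magic [12B, align 4] → 12
  @12: version [52B, align 4] → 64
  @64: flags [4B, align 4] → 68
  @68: port [4B, align 4] → 72
  @72: src [8B, align 4] → 80
  size 80, align 4
80 − 80 = 0

0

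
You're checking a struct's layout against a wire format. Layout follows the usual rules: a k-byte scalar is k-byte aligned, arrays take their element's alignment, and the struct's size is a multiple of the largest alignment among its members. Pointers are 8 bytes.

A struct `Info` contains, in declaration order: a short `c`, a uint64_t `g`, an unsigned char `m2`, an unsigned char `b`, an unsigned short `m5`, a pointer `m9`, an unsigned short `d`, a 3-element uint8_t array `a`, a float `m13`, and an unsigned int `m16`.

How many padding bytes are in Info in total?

c at 0 (size 2, align 2) → ends 2
pad 6 to align 8 for g
g at 8 (size 8, align 8) → ends 16
m2 at 16 (size 1, align 1) → ends 17
b at 17 (size 1, align 1) → ends 18
m5 at 18 (size 2, align 2) → ends 20
pad 4 to align 8 for m9
m9 at 24 (size 8, align 8) → ends 32
d at 32 (size 2, align 2) → ends 34
a at 34 (size 3, align 1) → ends 37
pad 3 to align 4 for m13
m13 at 40 (size 4, align 4) → ends 44
m16 at 44 (size 4, align 4) → ends 48
total 48 bytes, alignment 8
data bytes 35, size 48 → padding 13

13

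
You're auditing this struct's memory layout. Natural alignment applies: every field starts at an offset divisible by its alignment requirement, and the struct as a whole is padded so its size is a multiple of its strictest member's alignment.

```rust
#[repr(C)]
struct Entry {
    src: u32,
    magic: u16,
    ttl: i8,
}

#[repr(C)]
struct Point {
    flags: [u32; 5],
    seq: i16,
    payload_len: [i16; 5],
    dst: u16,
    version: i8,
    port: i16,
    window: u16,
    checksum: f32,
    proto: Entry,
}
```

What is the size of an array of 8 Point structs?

Entry: src at 0 (size 4, align 4) → ends 4; magic at 4 (size 2, align 2) → ends 6; ttl at 6 (size 1, align 1) → ends 7; tail pad 1 to reach multiple of 4; total 8 bytes, alignment 4
flags at 0 (size 20, align 4) → ends 20
seq at 20 (size 2, align 2) → ends 22
payload_len at 22 (size 10, align 2) → ends 32
dst at 32 (size 2, align 2) → ends 34
version at 34 (size 1, align 1) → ends 35
pad 1 to align 2 for port
port at 36 (size 2, align 2) → ends 38
window at 38 (size 2, align 2) → ends 40
checksum at 40 (size 4, align 4) → ends 44
proto at 44 (size 8, align 4) → ends 52
total 52 bytes, alignment 4
array of 8: 8 × 52 = 416

416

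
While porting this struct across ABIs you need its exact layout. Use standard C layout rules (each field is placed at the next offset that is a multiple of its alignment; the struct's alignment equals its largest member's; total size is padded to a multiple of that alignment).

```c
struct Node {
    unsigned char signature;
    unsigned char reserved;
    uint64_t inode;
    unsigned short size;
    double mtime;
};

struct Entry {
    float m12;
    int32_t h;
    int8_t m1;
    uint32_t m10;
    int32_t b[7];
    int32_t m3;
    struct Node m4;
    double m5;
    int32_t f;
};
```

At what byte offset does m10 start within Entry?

Node: @0: signature [1B, align 1] → 1; @1: reserved [1B, align 1] → 2; +6 pad (align 8); @8: inode [8B, align 8] → 16; @16: size [2B, align 2] → 18; +6 pad (align 8); @24: mtime [8B, align 8] → 32; size 32, align 8
@0: m12 [4B, align 4] → 4
@4: h [4B, align 4] → 8
@8: m1 [1B, align 1] → 9
+3 pad (align 4)
@12: m10 [4B, align 4] → 16

12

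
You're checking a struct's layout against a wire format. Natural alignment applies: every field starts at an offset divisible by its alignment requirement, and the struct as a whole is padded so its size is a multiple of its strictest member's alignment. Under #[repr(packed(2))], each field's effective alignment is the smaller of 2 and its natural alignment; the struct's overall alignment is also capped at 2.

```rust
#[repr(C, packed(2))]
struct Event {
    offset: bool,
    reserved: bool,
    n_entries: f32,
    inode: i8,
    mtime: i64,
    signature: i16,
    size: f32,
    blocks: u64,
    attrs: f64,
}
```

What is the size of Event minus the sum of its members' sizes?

1

offset at 0 (size 1, align 1) → ends 1
reserved at 1 (size 1, align 1) → ends 2
n_entries at 2 (size 4, align 2) → ends 6
inode at 6 (size 1, align 1) → ends 7
pad 1 to align 2 for mtime
mtime at 8 (size 8, align 2) → ends 16
signature at 16 (size 2, align 2) → ends 18
size at 18 (size 4, align 2) → ends 22
blocks at 22 (size 8, align 2) → ends 30
attrs at 30 (size 8, align 2) → ends 38
total 38 bytes, alignment 2
data bytes 37, size 38 → padding 1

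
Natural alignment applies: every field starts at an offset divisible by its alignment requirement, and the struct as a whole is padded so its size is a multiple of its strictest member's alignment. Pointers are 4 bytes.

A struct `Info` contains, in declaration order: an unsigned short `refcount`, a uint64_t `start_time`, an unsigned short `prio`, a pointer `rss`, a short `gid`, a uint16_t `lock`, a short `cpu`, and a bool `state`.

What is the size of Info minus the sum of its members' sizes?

refcount at 0 (size 2, align 2) → ends 2
pad 6 to align 8 for start_time
start_time at 8 (size 8, align 8) → ends 16
prio at 16 (size 2, align 2) → ends 18
pad 2 to align 4 for rss
rss at 20 (size 4, align 4) → ends 24
gid at 24 (size 2, align 2) → ends 26
lock at 26 (size 2, align 2) → ends 28
cpu at 28 (size 2, align 2) → ends 30
state at 30 (size 1, align 1) → ends 31
tail pad 1 to reach multiple of 8
total 32 bytes, alignment 8
data bytes 23, size 32 → padding 9

9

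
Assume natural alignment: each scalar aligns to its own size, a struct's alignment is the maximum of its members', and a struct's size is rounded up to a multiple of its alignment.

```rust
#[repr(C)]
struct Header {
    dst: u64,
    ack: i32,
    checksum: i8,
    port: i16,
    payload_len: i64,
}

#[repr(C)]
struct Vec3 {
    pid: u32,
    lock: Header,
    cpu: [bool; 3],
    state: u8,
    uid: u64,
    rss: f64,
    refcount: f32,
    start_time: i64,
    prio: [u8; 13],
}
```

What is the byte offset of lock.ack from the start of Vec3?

16

Header: @0: dst [8B, align 8] → 8; @8: ack [4B, align 4] → 12; @12: checksum [1B, align 1] → 13; +1 pad (align 2); @14: port [2B, align 2] → 16; @16: payload_len [8B, align 8] → 24; size 24, align 8
@0: pid [4B, align 4] → 4
+4 pad (align 8)
@8: lock [24B, align 8] → 32
within Header: ack at 8
8 + 8 = 16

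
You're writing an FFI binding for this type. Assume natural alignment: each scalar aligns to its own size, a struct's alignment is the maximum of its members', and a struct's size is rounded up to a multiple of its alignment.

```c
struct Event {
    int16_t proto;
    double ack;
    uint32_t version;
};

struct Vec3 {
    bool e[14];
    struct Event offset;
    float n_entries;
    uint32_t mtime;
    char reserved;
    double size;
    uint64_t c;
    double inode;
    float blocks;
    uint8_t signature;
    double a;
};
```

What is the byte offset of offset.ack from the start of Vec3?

24

Event: 0..2  proto  (2B, 2-aligned); 2..8  -- padding (6B); 8..16  ack  (8B, 8-aligned); 16..20  version  (4B, 4-aligned); 20..24  -- tail padding (4B); sizeof = 24, alignof = 8
0..14  e  (14B, 1-aligned)
14..16  -- padding (2B)
16..40  offset  (24B, 8-aligned)
within Event: ack at 8
16 + 8 = 24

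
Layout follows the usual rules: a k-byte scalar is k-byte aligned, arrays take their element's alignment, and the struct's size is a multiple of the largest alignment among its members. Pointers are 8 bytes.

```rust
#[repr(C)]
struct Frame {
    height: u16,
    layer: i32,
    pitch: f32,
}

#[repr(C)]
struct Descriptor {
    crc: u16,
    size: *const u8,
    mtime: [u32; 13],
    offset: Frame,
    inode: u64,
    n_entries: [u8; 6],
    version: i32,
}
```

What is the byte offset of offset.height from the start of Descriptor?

Frame: @0: height [2B, align 2] → 2; +2 pad (align 4); @4: layer [4B, align 4] → 8; @8: pitch [4B, align 4] → 12; size 12, align 4
@0: crc [2B, align 2] → 2
+6 pad (align 8)
@8: size [8B, align 8] → 16
@16: mtime [52B, align 4] → 68
@68: offset [12B, align 4] → 80
within Frame: height at 0
68 + 0 = 68

68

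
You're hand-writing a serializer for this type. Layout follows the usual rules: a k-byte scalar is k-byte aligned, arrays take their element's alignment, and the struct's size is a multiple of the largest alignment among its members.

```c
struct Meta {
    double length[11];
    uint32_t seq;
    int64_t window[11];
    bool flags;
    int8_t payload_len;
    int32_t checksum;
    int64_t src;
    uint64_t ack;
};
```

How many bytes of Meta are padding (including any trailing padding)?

6

@0: length [88B, align 8] → 88
@88: seq [4B, align 4] → 92
+4 pad (align 8)
@96: window [88B, align 8] → 184
@184: flags [1B, align 1] → 185
@185: payload_len [1B, align 1] → 186
+2 pad (align 4)
@188: checksum [4B, align 4] → 192
@192: src [8B, align 8] → 200
@200: ack [8B, align 8] → 208
size 208, align 8
data bytes 202, size 208 → padding 6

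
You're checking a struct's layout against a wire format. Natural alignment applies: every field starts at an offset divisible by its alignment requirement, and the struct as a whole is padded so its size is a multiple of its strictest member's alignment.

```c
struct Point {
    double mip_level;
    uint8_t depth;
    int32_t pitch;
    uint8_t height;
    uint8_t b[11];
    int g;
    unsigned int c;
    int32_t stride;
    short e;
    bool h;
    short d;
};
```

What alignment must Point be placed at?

8

member alignments: mip_level=8, depth=1, pitch=4, height=1, b=1, g=4, c=4, stride=4, e=2, h=1, d=2
max = 8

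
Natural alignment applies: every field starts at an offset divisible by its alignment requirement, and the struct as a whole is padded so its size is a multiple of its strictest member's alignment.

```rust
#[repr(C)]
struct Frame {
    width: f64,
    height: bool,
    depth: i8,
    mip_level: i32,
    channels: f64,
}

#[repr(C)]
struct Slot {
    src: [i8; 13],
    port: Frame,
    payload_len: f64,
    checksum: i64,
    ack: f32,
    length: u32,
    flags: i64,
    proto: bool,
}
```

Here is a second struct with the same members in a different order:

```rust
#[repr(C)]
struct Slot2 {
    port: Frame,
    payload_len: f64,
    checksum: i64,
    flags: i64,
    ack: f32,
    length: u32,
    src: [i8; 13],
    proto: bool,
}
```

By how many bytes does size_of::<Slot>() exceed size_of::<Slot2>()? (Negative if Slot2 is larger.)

Frame: 0..8  width  (8B, 8-aligned); 8..9  height  (1B, 1-aligned); 9..10  depth  (1B, 1-aligned); 10..12  -- padding (2B); 12..16  mip_level  (4B, 4-aligned); 16..24  channels  (8B, 8-aligned); sizeof = 24, alignof = 8
0..13  src  (13B, 1-aligned)
13..16  -- padding (3B)
16..40  port  (24B, 8-aligned)
40..48  payload_len  (8B, 8-aligned)
48..56  checksum  (8B, 8-aligned)
56..60  ack  (4B, 4-aligned)
60..64  length  (4B, 4-aligned)
64..72  flags  (8B, 8-aligned)
72..73  proto  (1B, 1-aligned)
73..80  -- tail padding (7B)
sizeof = 80, alignof = 8
— Slot2 —
0..24  port  (24B, 8-aligned)
24..32  payload_len  (8B, 8-aligned)
32..40  checksum  (8B, 8-aligned)
40..48  flags  (8B, 8-aligned)
48..52  ack  (4B, 4-aligned)
52..56  length  (4B, 4-aligned)
56..69  src  (13B, 1-aligned)
69..70  proto  (1B, 1-aligned)
70..72  -- tail padding (2B)
sizeof = 72, alignof = 8
80 − 72 = 8

8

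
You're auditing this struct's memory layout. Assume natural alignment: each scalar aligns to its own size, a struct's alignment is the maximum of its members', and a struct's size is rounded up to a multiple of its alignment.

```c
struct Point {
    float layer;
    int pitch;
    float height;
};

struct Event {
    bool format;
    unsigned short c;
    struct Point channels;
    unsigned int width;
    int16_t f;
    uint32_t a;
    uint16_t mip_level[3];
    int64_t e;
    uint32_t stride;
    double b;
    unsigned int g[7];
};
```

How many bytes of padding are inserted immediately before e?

Point: @0: layer [4B, align 4] → 4; @4: pitch [4B, align 4] → 8; @8: height [4B, align 4] → 12; size 12, align 4
@0: format [1B, align 1] → 1
+1 pad (align 2)
@2: c [2B, align 2] → 4
@4: channels [12B, align 4] → 16
@16: width [4B, align 4] → 20
@20: f [2B, align 2] → 22
+2 pad (align 4)
@24: a [4B, align 4] → 28
@28: mip_level [6B, align 2] → 34
+6 pad (align 8)
@40: e [8B, align 8] → 48

6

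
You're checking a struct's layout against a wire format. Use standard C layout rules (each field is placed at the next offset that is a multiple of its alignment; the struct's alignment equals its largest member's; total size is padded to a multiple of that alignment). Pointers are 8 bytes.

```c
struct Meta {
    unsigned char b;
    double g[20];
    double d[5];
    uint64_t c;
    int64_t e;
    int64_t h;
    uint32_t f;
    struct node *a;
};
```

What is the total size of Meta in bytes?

248

@0: b [1B, align 1] → 1
+7 pad (align 8)
@8: g [160B, align 8] → 168
@168: d [40B, align 8] → 208
@208: c [8B, align 8] → 216
@216: e [8B, align 8] → 224
@224: h [8B, align 8] → 232
@232: f [4B, align 4] → 236
+4 pad (align 8)
@240: a [8B, align 8] → 248
size 248, align 8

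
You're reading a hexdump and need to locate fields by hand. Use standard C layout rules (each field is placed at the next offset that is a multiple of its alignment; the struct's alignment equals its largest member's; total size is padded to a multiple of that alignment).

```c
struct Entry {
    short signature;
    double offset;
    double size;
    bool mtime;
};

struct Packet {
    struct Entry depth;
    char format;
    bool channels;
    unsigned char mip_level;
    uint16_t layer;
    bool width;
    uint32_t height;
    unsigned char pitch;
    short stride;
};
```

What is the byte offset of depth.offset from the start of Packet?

8

Entry: @0: signature [2B, align 2] → 2; +6 pad (align 8); @8: offset [8B, align 8] → 16; @16: size [8B, align 8] → 24; @24: mtime [1B, align 1] → 25; +7 tail pad (align 8); size 32, align 8
@0: depth [32B, align 8] → 32
within Entry: offset at 8
0 + 8 = 8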